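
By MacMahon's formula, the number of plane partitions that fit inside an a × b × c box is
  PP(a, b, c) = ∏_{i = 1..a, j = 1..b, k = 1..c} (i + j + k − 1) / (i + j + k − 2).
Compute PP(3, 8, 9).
PP(3, 8, 9) = 198520691512

Evaluate the triple product over i = 1..3, j = 1..8, k = 1..9. The factors are (2/1) · (3/2) · (4/3) · (5/4) · (6/5) · (7/6) · (8/7) · (9/8) · … (216 factors total). The numerators and denominators telescope so the product is an integer; carrying out the multiplication exactly gives PP(3, 8, 9) = 198520691512.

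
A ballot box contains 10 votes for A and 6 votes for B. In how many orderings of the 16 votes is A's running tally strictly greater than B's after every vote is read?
Strict-lead orderings = 2002

Total orderings of the 16 votes with 10 for A: C(16, 10) = 8008. By the Bertrand ballot formula (Cycle Lemma / reflection principle), the number of orderings in which A is strictly ahead of B throughout is (p − q)/(p + q) · C(p + q, p) = (10 − 6)/(10 + 6) · 8008 = 2002.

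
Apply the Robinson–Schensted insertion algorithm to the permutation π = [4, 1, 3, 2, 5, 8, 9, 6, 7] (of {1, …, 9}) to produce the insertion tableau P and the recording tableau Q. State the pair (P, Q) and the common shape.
P = [1, 2, 5, 6, 7] / [3, 8, 9] / [4];  Q = [1, 3, 5, 6, 7] / [2, 8, 9] / [4];  common shape = (5, 3, 1)

Row-insert the values π_1, π_2, … into P one at a time, bumping the leftmost entry strictly greater than the inserted value down to the next row. The recording tableau Q records, in position (i, j), the step at which that cell was added to P.
  Insert 4 (step 1): P = [4];  Q = [1]
  Insert 1 (step 2): P = [1] / [4];  Q = [1] / [2]
  Insert 3 (step 3): P = [1, 3] / [4];  Q = [1, 3] / [2]
  Insert 2 (step 4): P = [1, 2] / [3] / [4];  Q = [1, 3] / [2] / [4]
  Insert 5 (step 5): P = [1, 2, 5] / [3] / [4];  Q = [1, 3, 5] / [2] / [4]
  Insert 8 (step 6): P = [1, 2, 5, 8] / [3] / [4];  Q = [1, 3, 5, 6] / [2] / [4]
  Insert 9 (step 7): P = [1, 2, 5, 8, 9] / [3] / [4];  Q = [1, 3, 5, 6, 7] / [2] / [4]
  Insert 6 (step 8): P = [1, 2, 5, 6, 9] / [3, 8] / [4];  Q = [1, 3, 5, 6, 7] / [2, 8] / [4]
  Insert 7 (step 9): P = [1, 2, 5, 6, 7] / [3, 8, 9] / [4];  Q = [1, 3, 5, 6, 7] / [2, 8, 9] / [4]
Final shape: (5, 3, 1).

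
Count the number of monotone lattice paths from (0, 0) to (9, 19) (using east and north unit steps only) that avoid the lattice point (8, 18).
Number of paths = 3782350

Total paths from (0, 0) to (9, 19): C(28, 9) = 6906900. Paths through (8, 18): (paths (0, 0) → (8, 18)) × (paths (8, 18) → (9, 19)) = C(26, 8) · C(2, 1) = 1562275 · 2 = 3124550. Avoidance count = 6906900 − 3124550 = 3782350.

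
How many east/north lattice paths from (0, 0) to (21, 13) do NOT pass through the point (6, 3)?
Number of paths = 653407920

Total paths from (0, 0) to (21, 13): C(34, 21) = 927983760. Paths through (6, 3): (paths (0, 0) → (6, 3)) × (paths (6, 3) → (21, 13)) = C(9, 6) · C(25, 15) = 84 · 3268760 = 274575840. Avoidance count = 927983760 − 274575840 = 653407920.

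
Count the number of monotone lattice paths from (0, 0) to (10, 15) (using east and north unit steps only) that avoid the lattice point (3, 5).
Number of paths = 2179672

Total paths from (0, 0) to (10, 15): C(25, 10) = 3268760. Paths through (3, 5): (paths (0, 0) → (3, 5)) × (paths (3, 5) → (10, 15)) = C(8, 3) · C(17, 7) = 56 · 19448 = 1089088. Avoidance count = 3268760 − 1089088 = 2179672.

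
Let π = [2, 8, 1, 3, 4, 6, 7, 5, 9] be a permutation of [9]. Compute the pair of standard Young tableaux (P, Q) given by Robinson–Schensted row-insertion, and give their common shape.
P = [1, 3, 4, 5, 7, 9] / [2, 6] / [8];  Q = [1, 2, 5, 6, 7, 9] / [3, 4] / [8];  common shape = (6, 2, 1)

Row-insert the values π_1, π_2, … into P one at a time, bumping the leftmost entry strictly greater than the inserted value down to the next row. The recording tableau Q records, in position (i, j), the step at which that cell was added to P.
  Insert 2 (step 1): P = [2];  Q = [1]
  Insert 8 (step 2): P = [2, 8];  Q = [1, 2]
  Insert 1 (step 3): P = [1, 8] / [2];  Q = [1, 2] / [3]
  Insert 3 (step 4): P = [1, 3] / [2, 8];  Q = [1, 2] / [3, 4]
  Insert 4 (step 5): P = [1, 3, 4] / [2, 8];  Q = [1, 2, 5] / [3, 4]
  Insert 6 (step 6): P = [1, 3, 4, 6] / [2, 8];  Q = [1, 2, 5, 6] / [3, 4]
  Insert 7 (step 7): P = [1, 3, 4, 6, 7] / [2, 8];  Q = [1, 2, 5, 6, 7] / [3, 4]
  Insert 5 (step 8): P = [1, 3, 4, 5, 7] / [2, 6] / [8];  Q = [1, 2, 5, 6, 7] / [3, 4] / [8]
  Insert 9 (step 9): P = [1, 3, 4, 5, 7, 9] / [2, 6] / [8];  Q = [1, 2, 5, 6, 7, 9] / [3, 4] / [8]
Final shape: (6, 2, 1).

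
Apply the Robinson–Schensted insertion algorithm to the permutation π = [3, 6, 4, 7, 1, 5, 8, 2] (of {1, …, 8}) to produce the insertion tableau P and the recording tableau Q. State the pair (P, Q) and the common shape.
P = [1, 2, 5, 8] / [3, 4] / [6, 7];  Q = [1, 2, 4, 7] / [3, 6] / [5, 8];  common shape = (4, 2, 2)

Row-insert the values π_1, π_2, … into P one at a time, bumping the leftmost entry strictly greater than the inserted value down to the next row. The recording tableau Q records, in position (i, j), the step at which that cell was added to P.
  Insert 3 (step 1): P = [3];  Q = [1]
  Insert 6 (step 2): P = [3, 6];  Q = [1, 2]
  Insert 4 (step 3): P = [3, 4] / [6];  Q = [1, 2] / [3]
  Insert 7 (step 4): P = [3, 4, 7] / [6];  Q = [1, 2, 4] / [3]
  Insert 1 (step 5): P = [1, 4, 7] / [3] / [6];  Q = [1, 2, 4] / [3] / [5]
  Insert 5 (step 6): P = [1, 4, 5] / [3, 7] / [6];  Q = [1, 2, 4] / [3, 6] / [5]
  Insert 8 (step 7): P = [1, 4, 5, 8] / [3, 7] / [6];  Q = [1, 2, 4, 7] / [3, 6] / [5]
  Insert 2 (step 8): P = [1, 2, 5, 8] / [3, 4] / [6, 7];  Q = [1, 2, 4, 7] / [3, 6] / [5, 8]
Final shape: (4, 2, 2).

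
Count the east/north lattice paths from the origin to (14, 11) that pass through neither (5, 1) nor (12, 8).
Number of paths = 2849352

Inclusion–exclusion. Total paths: C(25, 14) = 4457400. Through P₁: C(6, 5)·C(19, 9) = 554268. Through P₂: C(20, 12)·C(5, 2) = 1259700. Since P₁ is strictly southwest of P₂, a monotone path through both must visit P₁ then P₂; paths through both = C(6, 5)·C(14, 7)·C(5, 2) = 205920. Avoid both = 4457400 − 554268 − 1259700 + 205920 = 2849352.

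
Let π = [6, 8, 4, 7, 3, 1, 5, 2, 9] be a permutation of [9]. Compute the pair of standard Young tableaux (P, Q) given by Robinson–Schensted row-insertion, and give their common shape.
P = [1, 2, 9] / [3, 5] / [4, 7] / [6, 8];  Q = [1, 2, 9] / [3, 4] / [5, 7] / [6, 8];  common shape = (3, 2, 2, 2)

Row-insert the values π_1, π_2, … into P one at a time, bumping the leftmost entry strictly greater than the inserted value down to the next row. The recording tableau Q records, in position (i, j), the step at which that cell was added to P.
  Insert 6 (step 1): P = [6];  Q = [1]
  Insert 8 (step 2): P = [6, 8];  Q = [1, 2]
  Insert 4 (step 3): P = [4, 8] / [6];  Q = [1, 2] / [3]
  Insert 7 (step 4): P = [4, 7] / [6, 8];  Q = [1, 2] / [3, 4]
  Insert 3 (step 5): P = [3, 7] / [4, 8] / [6];  Q = [1, 2] / [3, 4] / [5]
  Insert 1 (step 6): P = [1, 7] / [3, 8] / [4] / [6];  Q = [1, 2] / [3, 4] / [5] / [6]
  Insert 5 (step 7): P = [1, 5] / [3, 7] / [4, 8] / [6];  Q = [1, 2] / [3, 4] / [5, 7] / [6]
  Insert 2 (step 8): P = [1, 2] / [3, 5] / [4, 7] / [6, 8];  Q = [1, 2] / [3, 4] / [5, 7] / [6, 8]
  Insert 9 (step 9): P = [1, 2, 9] / [3, 5] / [4, 7] / [6, 8];  Q = [1, 2, 9] / [3, 4] / [5, 7] / [6, 8]
Final shape: (3, 2, 2, 2).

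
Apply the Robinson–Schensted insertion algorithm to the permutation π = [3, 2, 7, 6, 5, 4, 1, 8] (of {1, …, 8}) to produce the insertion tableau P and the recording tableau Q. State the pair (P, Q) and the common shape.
P = [1, 4, 8] / [2, 5] / [3] / [6] / [7];  Q = [1, 3, 8] / [2, 4] / [5] / [6] / [7];  common shape = (3, 2, 1, 1, 1)

Row-insert the values π_1, π_2, … into P one at a time, bumping the leftmost entry strictly greater than the inserted value down to the next row. The recording tableau Q records, in position (i, j), the step at which that cell was added to P.
  Insert 3 (step 1): P = [3];  Q = [1]
  Insert 2 (step 2): P = [2] / [3];  Q = [1] / [2]
  Insert 7 (step 3): P = [2, 7] / [3];  Q = [1, 3] / [2]
  Insert 6 (step 4): P = [2, 6] / [3, 7];  Q = [1, 3] / [2, 4]
  Insert 5 (step 5): P = [2, 5] / [3, 6] / [7];  Q = [1, 3] / [2, 4] / [5]
  Insert 4 (step 6): P = [2, 4] / [3, 5] / [6] / [7];  Q = [1, 3] / [2, 4] / [5] / [6]
  Insert 1 (step 7): P = [1, 4] / [2, 5] / [3] / [6] / [7];  Q = [1, 3] / [2, 4] / [5] / [6] / [7]
  Insert 8 (step 8): P = [1, 4, 8] / [2, 5] / [3] / [6] / [7];  Q = [1, 3, 8] / [2, 4] / [5] / [6] / [7]
Final shape: (3, 2, 1, 1, 1).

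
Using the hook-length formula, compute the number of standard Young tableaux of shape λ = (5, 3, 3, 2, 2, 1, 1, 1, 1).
# SYT of shape (5, 3, 3, 2, 2, 1, 1, 1, 1) = 16116408

Hook-length formula: f^λ = n! / Π hook(c), product over all cells c of the Young diagram. For λ = (5, 3, 3, 2, 2, 1, 1, 1, 1), n = 19 boxes. Hook lengths by row (left-to-right, top-to-bottom): [13, 8, 5, 2, 1]; [10, 5, 2]; [9, 4, 1]; [7, 2]; [6, 1]; [4]; [3]; [2]; [1]. Product of hooks = 7547904000. So f^λ = 19! / 7547904000 = 121645100408832000 / 7547904000 = 16116408.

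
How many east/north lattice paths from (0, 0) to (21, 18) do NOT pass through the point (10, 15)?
Number of paths = 61169315350

Total paths from (0, 0) to (21, 18): C(39, 21) = 62359143990. Paths through (10, 15): (paths (0, 0) → (10, 15)) × (paths (10, 15) → (21, 18)) = C(25, 10) · C(14, 11) = 3268760 · 364 = 1189828640. Avoidance count = 62359143990 − 1189828640 = 61169315350.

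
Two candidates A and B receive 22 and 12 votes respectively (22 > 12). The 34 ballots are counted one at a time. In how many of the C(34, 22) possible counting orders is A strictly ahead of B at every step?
Strict-lead orderings = 161280600

Total orderings of the 34 votes with 22 for A: C(34, 22) = 548354040. By the Bertrand ballot formula (Cycle Lemma / reflection principle), the number of orderings in which A is strictly ahead of B throughout is (p − q)/(p + q) · C(p + q, p) = (22 − 12)/(22 + 12) · 548354040 = 161280600.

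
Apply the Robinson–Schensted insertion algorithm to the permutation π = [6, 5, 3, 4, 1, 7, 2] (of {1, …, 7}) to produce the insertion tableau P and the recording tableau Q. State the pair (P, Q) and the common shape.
P = [1, 2, 7] / [3, 4] / [5] / [6];  Q = [1, 4, 6] / [2, 7] / [3] / [5];  common shape = (3, 2, 1, 1)

Row-insert the values π_1, π_2, … into P one at a time, bumping the leftmost entry strictly greater than the inserted value down to the next row. The recording tableau Q records, in position (i, j), the step at which that cell was added to P.
  Insert 6 (step 1): P = [6];  Q = [1]
  Insert 5 (step 2): P = [5] / [6];  Q = [1] / [2]
  Insert 3 (step 3): P = [3] / [5] / [6];  Q = [1] / [2] / [3]
  Insert 4 (step 4): P = [3, 4] / [5] / [6];  Q = [1, 4] / [2] / [3]
  Insert 1 (step 5): P = [1, 4] / [3] / [5] / [6];  Q = [1, 4] / [2] / [3] / [5]
  Insert 7 (step 6): P = [1, 4, 7] / [3] / [5] / [6];  Q = [1, 4, 6] / [2] / [3] / [5]
  Insert 2 (step 7): P = [1, 2, 7] / [3, 4] / [5] / [6];  Q = [1, 4, 6] / [2, 7] / [3] / [5]
Final shape: (3, 2, 1, 1).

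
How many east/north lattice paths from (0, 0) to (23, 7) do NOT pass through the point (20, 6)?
Number of paths = 1114880

Total paths from (0, 0) to (23, 7): C(30, 23) = 2035800. Paths through (20, 6): (paths (0, 0) → (20, 6)) × (paths (20, 6) → (23, 7)) = C(26, 20) · C(4, 3) = 230230 · 4 = 920920. Avoidance count = 2035800 − 920920 = 1114880.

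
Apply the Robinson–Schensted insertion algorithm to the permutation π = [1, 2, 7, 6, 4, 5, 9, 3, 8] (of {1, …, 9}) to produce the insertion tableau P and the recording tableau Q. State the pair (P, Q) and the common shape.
P = [1, 2, 3, 5, 8] / [4, 9] / [6] / [7];  Q = [1, 2, 3, 6, 7] / [4, 9] / [5] / [8];  common shape = (5, 2, 1, 1)

Row-insert the values π_1, π_2, … into P one at a time, bumping the leftmost entry strictly greater than the inserted value down to the next row. The recording tableau Q records, in position (i, j), the step at which that cell was added to P.
  Insert 1 (step 1): P = [1];  Q = [1]
  Insert 2 (step 2): P = [1, 2];  Q = [1, 2]
  Insert 7 (step 3): P = [1, 2, 7];  Q = [1, 2, 3]
  Insert 6 (step 4): P = [1, 2, 6] / [7];  Q = [1, 2, 3] / [4]
  Insert 4 (step 5): P = [1, 2, 4] / [6] / [7];  Q = [1, 2, 3] / [4] / [5]
  Insert 5 (step 6): P = [1, 2, 4, 5] / [6] / [7];  Q = [1, 2, 3, 6] / [4] / [5]
  Insert 9 (step 7): P = [1, 2, 4, 5, 9] / [6] / [7];  Q = [1, 2, 3, 6, 7] / [4] / [5]
  Insert 3 (step 8): P = [1, 2, 3, 5, 9] / [4] / [6] / [7];  Q = [1, 2, 3, 6, 7] / [4] / [5] / [8]
  Insert 8 (step 9): P = [1, 2, 3, 5, 8] / [4, 9] / [6] / [7];  Q = [1, 2, 3, 6, 7] / [4, 9] / [5] / [8]
Final shape: (5, 2, 1, 1).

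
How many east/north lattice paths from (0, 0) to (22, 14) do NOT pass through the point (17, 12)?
Number of paths = 2706482565

Total paths from (0, 0) to (22, 14): C(36, 22) = 3796297200. Paths through (17, 12): (paths (0, 0) → (17, 12)) × (paths (17, 12) → (22, 14)) = C(29, 17) · C(7, 5) = 51895935 · 21 = 1089814635. Avoidance count = 3796297200 − 1089814635 = 2706482565.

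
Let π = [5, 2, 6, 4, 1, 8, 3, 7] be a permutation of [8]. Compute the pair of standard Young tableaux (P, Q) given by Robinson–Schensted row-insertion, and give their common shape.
P = [1, 3, 7] / [2, 4, 8] / [5, 6];  Q = [1, 3, 6] / [2, 4, 8] / [5, 7];  common shape = (3, 3, 2)

Row-insert the values π_1, π_2, … into P one at a time, bumping the leftmost entry strictly greater than the inserted value down to the next row. The recording tableau Q records, in position (i, j), the step at which that cell was added to P.
  Insert 5 (step 1): P = [5];  Q = [1]
  Insert 2 (step 2): P = [2] / [5];  Q = [1] / [2]
  Insert 6 (step 3): P = [2, 6] / [5];  Q = [1, 3] / [2]
  Insert 4 (step 4): P = [2, 4] / [5, 6];  Q = [1, 3] / [2, 4]
  Insert 1 (step 5): P = [1, 4] / [2, 6] / [5];  Q = [1, 3] / [2, 4] / [5]
  Insert 8 (step 6): P = [1, 4, 8] / [2, 6] / [5];  Q = [1, 3, 6] / [2, 4] / [5]
  Insert 3 (step 7): P = [1, 3, 8] / [2, 4] / [5, 6];  Q = [1, 3, 6] / [2, 4] / [5, 7]
  Insert 7 (step 8): P = [1, 3, 7] / [2, 4, 8] / [5, 6];  Q = [1, 3, 6] / [2, 4, 8] / [5, 7]
Final shape: (3, 3, 2).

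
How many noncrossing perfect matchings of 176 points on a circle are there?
C_88 = 64633260585762914370496637486146181462681535261000

These noncrossing handshakes are counted by the Catalan number C_n = (1/(n + 1)) · C(2n, n). For n = 88: C_88 = (1/89) · C(176, 88) = 5752360192132899378974200736267010150178656638229000/89 = 64633260585762914370496637486146181462681535261000.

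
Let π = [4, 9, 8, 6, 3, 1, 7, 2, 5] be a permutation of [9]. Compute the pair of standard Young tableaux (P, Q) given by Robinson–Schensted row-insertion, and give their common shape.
P = [1, 2, 5] / [3, 6, 7] / [4] / [8] / [9];  Q = [1, 2, 7] / [3, 8, 9] / [4] / [5] / [6];  common shape = (3, 3, 1, 1, 1)

Row-insert the values π_1, π_2, … into P one at a time, bumping the leftmost entry strictly greater than the inserted value down to the next row. The recording tableau Q records, in position (i, j), the step at which that cell was added to P.
  Insert 4 (step 1): P = [4];  Q = [1]
  Insert 9 (step 2): P = [4, 9];  Q = [1, 2]
  Insert 8 (step 3): P = [4, 8] / [9];  Q = [1, 2] / [3]
  Insert 6 (step 4): P = [4, 6] / [8] / [9];  Q = [1, 2] / [3] / [4]
  Insert 3 (step 5): P = [3, 6] / [4] / [8] / [9];  Q = [1, 2] / [3] / [4] / [5]
  Insert 1 (step 6): P = [1, 6] / [3] / [4] / [8] / [9];  Q = [1, 2] / [3] / [4] / [5] / [6]
  Insert 7 (step 7): P = [1, 6, 7] / [3] / [4] / [8] / [9];  Q = [1, 2, 7] / [3] / [4] / [5] / [6]
  Insert 2 (step 8): P = [1, 2, 7] / [3, 6] / [4] / [8] / [9];  Q = [1, 2, 7] / [3, 8] / [4] / [5] / [6]
  Insert 5 (step 9): P = [1, 2, 5] / [3, 6, 7] / [4] / [8] / [9];  Q = [1, 2, 7] / [3, 8, 9] / [4] / [5] / [6]
Final shape: (3, 3, 1, 1, 1).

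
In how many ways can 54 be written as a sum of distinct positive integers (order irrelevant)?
q(54) = 5718

A partition into distinct parts is a strictly decreasing sequence summing to n. The recurrence d(n, m) = d(n, m−1) + d(n−m, m−1) (use part m at most once) with q(n) = d(n, n) gives q(54) = 5718. (Euler's theorem: # distinct-part partitions = # odd-part partitions.)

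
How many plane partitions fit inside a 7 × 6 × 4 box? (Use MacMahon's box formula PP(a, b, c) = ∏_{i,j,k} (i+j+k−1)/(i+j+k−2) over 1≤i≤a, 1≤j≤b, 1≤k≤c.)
PP(7, 6, 4) = 12544848030

Evaluate the triple product over i = 1..7, j = 1..6, k = 1..4. The factors are (2/1) · (3/2) · (4/3) · (5/4) · (3/2) · (4/3) · (5/4) · (6/5) · … (168 factors total). The numerators and denominators telescope so the product is an integer; carrying out the multiplication exactly gives PP(7, 6, 4) = 12544848030.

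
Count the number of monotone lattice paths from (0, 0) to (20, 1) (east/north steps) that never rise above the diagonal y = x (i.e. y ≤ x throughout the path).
Number of paths = 20

By the reflection principle (André's argument), the number of monotone paths to (20, 1) with n ≤ m that never go above y = x is C(21, 20) − C(21, 21) = 21 − 1 = 20.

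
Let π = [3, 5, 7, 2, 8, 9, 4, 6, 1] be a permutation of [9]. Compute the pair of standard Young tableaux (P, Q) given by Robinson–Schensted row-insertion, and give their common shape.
P = [1, 4, 6, 8, 9] / [2, 5, 7] / [3];  Q = [1, 2, 3, 5, 6] / [4, 7, 8] / [9];  common shape = (5, 3, 1)

Row-insert the values π_1, π_2, … into P one at a time, bumping the leftmost entry strictly greater than the inserted value down to the next row. The recording tableau Q records, in position (i, j), the step at which that cell was added to P.
  Insert 3 (step 1): P = [3];  Q = [1]
  Insert 5 (step 2): P = [3, 5];  Q = [1, 2]
  Insert 7 (step 3): P = [3, 5, 7];  Q = [1, 2, 3]
  Insert 2 (step 4): P = [2, 5, 7] / [3];  Q = [1, 2, 3] / [4]
  Insert 8 (step 5): P = [2, 5, 7, 8] / [3];  Q = [1, 2, 3, 5] / [4]
  Insert 9 (step 6): P = [2, 5, 7, 8, 9] / [3];  Q = [1, 2, 3, 5, 6] / [4]
  Insert 4 (step 7): P = [2, 4, 7, 8, 9] / [3, 5];  Q = [1, 2, 3, 5, 6] / [4, 7]
  Insert 6 (step 8): P = [2, 4, 6, 8, 9] / [3, 5, 7];  Q = [1, 2, 3, 5, 6] / [4, 7, 8]
  Insert 1 (step 9): P = [1, 4, 6, 8, 9] / [2, 5, 7] / [3];  Q = [1, 2, 3, 5, 6] / [4, 7, 8] / [9]
Final shape: (5, 3, 1).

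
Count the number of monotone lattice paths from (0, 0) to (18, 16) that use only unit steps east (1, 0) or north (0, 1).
Number of paths = 2203961430

A monotone lattice path from (0, 0) to (18, 16) consists of 18 east steps and 16 north steps in some order, so it is determined by which 18 of the 34 steps are east. The count is C(34, 18) = 2203961430.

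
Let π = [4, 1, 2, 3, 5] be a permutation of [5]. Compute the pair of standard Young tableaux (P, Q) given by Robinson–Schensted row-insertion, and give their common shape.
P = [1, 2, 3, 5] / [4];  Q = [1, 3, 4, 5] / [2];  common shape = (4, 1)

Row-insert the values π_1, π_2, … into P one at a time, bumping the leftmost entry strictly greater than the inserted value down to the next row. The recording tableau Q records, in position (i, j), the step at which that cell was added to P.
  Insert 4 (step 1): P = [4];  Q = [1]
  Insert 1 (step 2): P = [1] / [4];  Q = [1] / [2]
  Insert 2 (step 3): P = [1, 2] / [4];  Q = [1, 3] / [2]
  Insert 3 (step 4): P = [1, 2, 3] / [4];  Q = [1, 3, 4] / [2]
  Insert 5 (step 5): P = [1, 2, 3, 5] / [4];  Q = [1, 3, 4, 5] / [2]
Final shape: (4, 1).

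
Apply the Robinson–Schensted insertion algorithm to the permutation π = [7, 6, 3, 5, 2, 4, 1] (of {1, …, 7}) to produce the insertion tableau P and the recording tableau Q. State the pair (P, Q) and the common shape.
P = [1, 4] / [2, 5] / [3] / [6] / [7];  Q = [1, 4] / [2, 6] / [3] / [5] / [7];  common shape = (2, 2, 1, 1, 1)

Row-insert the values π_1, π_2, … into P one at a time, bumping the leftmost entry strictly greater than the inserted value down to the next row. The recording tableau Q records, in position (i, j), the step at which that cell was added to P.
  Insert 7 (step 1): P = [7];  Q = [1]
  Insert 6 (step 2): P = [6] / [7];  Q = [1] / [2]
  Insert 3 (step 3): P = [3] / [6] / [7];  Q = [1] / [2] / [3]
  Insert 5 (step 4): P = [3, 5] / [6] / [7];  Q = [1, 4] / [2] / [3]
  Insert 2 (step 5): P = [2, 5] / [3] / [6] / [7];  Q = [1, 4] / [2] / [3] / [5]
  Insert 4 (step 6): P = [2, 4] / [3, 5] / [6] / [7];  Q = [1, 4] / [2, 6] / [3] / [5]
  Insert 1 (step 7): P = [1, 4] / [2, 5] / [3] / [6] / [7];  Q = [1, 4] / [2, 6] / [3] / [5] / [7]
Final shape: (2, 2, 1, 1, 1).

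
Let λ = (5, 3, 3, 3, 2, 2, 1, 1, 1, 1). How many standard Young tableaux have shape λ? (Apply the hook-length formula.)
# SYT of shape (5, 3, 3, 3, 2, 2, 1, 1, 1, 1) = 517316800

Hook-length formula: f^λ = n! / Π hook(c), product over all cells c of the Young diagram. For λ = (5, 3, 3, 3, 2, 2, 1, 1, 1, 1), n = 22 boxes. Hook lengths by row (left-to-right, top-to-bottom): [14, 9, 6, 2, 1]; [11, 6, 3]; [10, 5, 2]; [9, 4, 1]; [7, 2]; [6, 1]; [4]; [3]; [2]; [1]. Product of hooks = 2172751257600. So f^λ = 22! / 2172751257600 = 1124000727777607680000 / 2172751257600 = 517316800.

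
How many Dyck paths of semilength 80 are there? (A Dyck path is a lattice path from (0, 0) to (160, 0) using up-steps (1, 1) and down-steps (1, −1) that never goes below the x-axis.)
C_80 = 1136359577947336271931632877004667456667613940

These Dyck paths are counted by the Catalan number C_n = (1/(n + 1)) · C(2n, n). For n = 80: C_80 = (1/81) · C(160, 80) = 92045125813734238026462263037378063990076729140/81 = 1136359577947336271931632877004667456667613940.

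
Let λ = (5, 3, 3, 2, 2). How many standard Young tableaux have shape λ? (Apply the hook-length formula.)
# SYT of shape (5, 3, 3, 2, 2) = 126126

Hook-length formula: f^λ = n! / Π hook(c), product over all cells c of the Young diagram. For λ = (5, 3, 3, 2, 2), n = 15 boxes. Hook lengths by row (left-to-right, top-to-bottom): [9, 8, 5, 2, 1]; [6, 5, 2]; [5, 4, 1]; [3, 2]; [2, 1]. Product of hooks = 10368000. So f^λ = 15! / 10368000 = 1307674368000 / 10368000 = 126126.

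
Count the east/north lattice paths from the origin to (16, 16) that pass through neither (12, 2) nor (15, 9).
Number of paths = 590429258

Inclusion–exclusion. Total paths: C(32, 16) = 601080390. Through P₁: C(14, 12)·C(18, 4) = 278460. Through P₂: C(24, 15)·C(8, 1) = 10460032. Since P₁ is strictly southwest of P₂, a monotone path through both must visit P₁ then P₂; paths through both = C(14, 12)·C(10, 3)·C(8, 1) = 87360. Avoid both = 601080390 − 278460 − 10460032 + 87360 = 590429258.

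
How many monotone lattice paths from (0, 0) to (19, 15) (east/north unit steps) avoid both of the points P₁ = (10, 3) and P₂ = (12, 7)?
Number of paths = 1475262910

Inclusion–exclusion. Total paths: C(34, 19) = 1855967520. Through P₁: C(13, 10)·C(21, 9) = 84063980. Through P₂: C(19, 12)·C(15, 7) = 324246780. Since P₁ is strictly southwest of P₂, a monotone path through both must visit P₁ then P₂; paths through both = C(13, 10)·C(6, 2)·C(15, 7) = 27606150. Avoid both = 1855967520 − 84063980 − 324246780 + 27606150 = 1475262910.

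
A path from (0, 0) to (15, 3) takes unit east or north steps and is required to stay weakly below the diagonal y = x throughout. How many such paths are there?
Number of paths = 663

By the reflection principle (André's argument), the number of monotone paths to (15, 3) with n ≤ m that never go above y = x is C(18, 15) − C(18, 16) = 816 − 153 = 663.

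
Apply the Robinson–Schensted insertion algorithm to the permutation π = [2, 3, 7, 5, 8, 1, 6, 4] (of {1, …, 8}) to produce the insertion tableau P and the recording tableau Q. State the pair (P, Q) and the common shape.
P = [1, 3, 4, 6] / [2, 5] / [7, 8];  Q = [1, 2, 3, 5] / [4, 7] / [6, 8];  common shape = (4, 2, 2)

Row-insert the values π_1, π_2, … into P one at a time, bumping the leftmost entry strictly greater than the inserted value down to the next row. The recording tableau Q records, in position (i, j), the step at which that cell was added to P.
  Insert 2 (step 1): P = [2];  Q = [1]
  Insert 3 (step 2): P = [2, 3];  Q = [1, 2]
  Insert 7 (step 3): P = [2, 3, 7];  Q = [1, 2, 3]
  Insert 5 (step 4): P = [2, 3, 5] / [7];  Q = [1, 2, 3] / [4]
  Insert 8 (step 5): P = [2, 3, 5, 8] / [7];  Q = [1, 2, 3, 5] / [4]
  Insert 1 (step 6): P = [1, 3, 5, 8] / [2] / [7];  Q = [1, 2, 3, 5] / [4] / [6]
  Insert 6 (step 7): P = [1, 3, 5, 6] / [2, 8] / [7];  Q = [1, 2, 3, 5] / [4, 7] / [6]
  Insert 4 (step 8): P = [1, 3, 4, 6] / [2, 5] / [7, 8];  Q = [1, 2, 3, 5] / [4, 7] / [6, 8]
Final shape: (4, 2, 2).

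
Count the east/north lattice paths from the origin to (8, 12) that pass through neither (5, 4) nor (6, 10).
Number of paths = 62424

Inclusion–exclusion. Total paths: C(20, 8) = 125970. Through P₁: C(9, 5)·C(11, 3) = 20790. Through P₂: C(16, 6)·C(4, 2) = 48048. Since P₁ is strictly southwest of P₂, a monotone path through both must visit P₁ then P₂; paths through both = C(9, 5)·C(7, 1)·C(4, 2) = 5292. Avoid both = 125970 − 20790 − 48048 + 5292 = 62424.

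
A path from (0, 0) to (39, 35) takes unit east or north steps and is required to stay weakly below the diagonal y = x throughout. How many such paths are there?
Number of paths = 196174587693577438554

By the reflection principle (André's argument), the number of monotone paths to (39, 35) with n ≤ m that never go above y = x is C(74, 39) − C(74, 40) = 1569396701548619508432 − 1373222113855042069878 = 196174587693577438554.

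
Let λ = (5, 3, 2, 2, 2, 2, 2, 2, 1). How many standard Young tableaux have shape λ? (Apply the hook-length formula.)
# SYT of shape (5, 3, 2, 2, 2, 2, 2, 2, 1) = 38459610

Hook-length formula: f^λ = n! / Π hook(c), product over all cells c of the Young diagram. For λ = (5, 3, 2, 2, 2, 2, 2, 2, 1), n = 21 boxes. Hook lengths by row (left-to-right, top-to-bottom): [13, 11, 4, 2, 1]; [10, 8, 1]; [8, 6]; [7, 5]; [6, 4]; [5, 3]; [4, 2]; [3, 1]; [1]. Product of hooks = 1328431104000. So f^λ = 21! / 1328431104000 = 51090942171709440000 / 1328431104000 = 38459610.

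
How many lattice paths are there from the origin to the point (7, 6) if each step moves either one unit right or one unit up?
Number of paths = 1716

A monotone lattice path from (0, 0) to (7, 6) consists of 7 east steps and 6 north steps in some order, so it is determined by which 7 of the 13 steps are east. The count is C(13, 7) = 1716.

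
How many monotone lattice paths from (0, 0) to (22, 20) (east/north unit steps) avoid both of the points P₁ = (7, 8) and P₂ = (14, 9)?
Number of paths = 344052575100

Inclusion–exclusion. Total paths: C(42, 22) = 513791607420. Through P₁: C(15, 7)·C(27, 15) = 111865139100. Through P₂: C(23, 14)·C(19, 8) = 61764854580. Since P₁ is strictly southwest of P₂, a monotone path through both must visit P₁ then P₂; paths through both = C(15, 7)·C(8, 7)·C(19, 8) = 3890961360. Avoid both = 513791607420 − 111865139100 − 61764854580 + 3890961360 = 344052575100.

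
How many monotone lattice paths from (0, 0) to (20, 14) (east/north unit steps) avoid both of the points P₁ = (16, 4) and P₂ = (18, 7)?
Number of paths = 1371564795

Inclusion–exclusion. Total paths: C(34, 20) = 1391975640. Through P₁: C(20, 16)·C(14, 4) = 4849845. Through P₂: C(25, 18)·C(9, 2) = 17305200. Since P₁ is strictly southwest of P₂, a monotone path through both must visit P₁ then P₂; paths through both = C(20, 16)·C(5, 2)·C(9, 2) = 1744200. Avoid both = 1391975640 − 4849845 − 17305200 + 1744200 = 1371564795.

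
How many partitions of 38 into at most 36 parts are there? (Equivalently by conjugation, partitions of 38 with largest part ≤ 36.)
p(38, parts ≤ 36) = 26013

Use the recurrence p(n, m) = p(n, m−1) + p(n−m, m): either the largest part is < m (count p(n, m−1)) or the largest part is exactly m (remove one copy of m, count p(n−m, m)). With p(0, ·) = 1 this gives p(38, parts ≤ 36) = 26013. (By conjugating Young diagrams, this also counts partitions of 38 into at most 36 parts.)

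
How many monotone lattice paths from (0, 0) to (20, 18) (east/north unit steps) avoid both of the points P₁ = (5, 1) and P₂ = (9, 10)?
Number of paths = 23525797074

Inclusion–exclusion. Total paths: C(38, 20) = 33578000610. Through P₁: C(6, 5)·C(32, 15) = 3394336320. Through P₂: C(19, 9)·C(19, 11) = 6982113996. Since P₁ is strictly southwest of P₂, a monotone path through both must visit P₁ then P₂; paths through both = C(6, 5)·C(13, 4)·C(19, 11) = 324246780. Avoid both = 33578000610 − 3394336320 − 6982113996 + 324246780 = 23525797074.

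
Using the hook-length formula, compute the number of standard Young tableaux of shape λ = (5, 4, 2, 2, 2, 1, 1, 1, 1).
# SYT of shape (5, 4, 2, 2, 2, 1, 1, 1, 1) = 15261750

Hook-length formula: f^λ = n! / Π hook(c), product over all cells c of the Young diagram. For λ = (5, 4, 2, 2, 2, 1, 1, 1, 1), n = 19 boxes. Hook lengths by row (left-to-right, top-to-bottom): [13, 8, 4, 3, 1]; [11, 6, 2, 1]; [8, 3]; [7, 2]; [6, 1]; [4]; [3]; [2]; [1]. Product of hooks = 7970586624. So f^λ = 19! / 7970586624 = 121645100408832000 / 7970586624 = 15261750.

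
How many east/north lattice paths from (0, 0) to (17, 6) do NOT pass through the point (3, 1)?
Number of paths = 54435

Total paths from (0, 0) to (17, 6): C(23, 17) = 100947. Paths through (3, 1): (paths (0, 0) → (3, 1)) × (paths (3, 1) → (17, 6)) = C(4, 3) · C(19, 14) = 4 · 11628 = 46512. Avoidance count = 100947 − 46512 = 54435.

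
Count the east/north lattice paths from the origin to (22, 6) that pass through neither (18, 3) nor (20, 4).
Number of paths = 290374

Inclusion–exclusion. Total paths: C(28, 22) = 376740. Through P₁: C(21, 18)·C(7, 4) = 46550. Through P₂: C(24, 20)·C(4, 2) = 63756. Since P₁ is strictly southwest of P₂, a monotone path through both must visit P₁ then P₂; paths through both = C(21, 18)·C(3, 2)·C(4, 2) = 23940. Avoid both = 376740 − 46550 − 63756 + 23940 = 290374.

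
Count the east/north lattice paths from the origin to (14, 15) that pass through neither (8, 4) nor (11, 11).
Number of paths = 48821520

Inclusion–exclusion. Total paths: C(29, 14) = 77558760. Through P₁: C(12, 8)·C(17, 6) = 6126120. Through P₂: C(22, 11)·C(7, 3) = 24690120. Since P₁ is strictly southwest of P₂, a monotone path through both must visit P₁ then P₂; paths through both = C(12, 8)·C(10, 3)·C(7, 3) = 2079000. Avoid both = 77558760 − 6126120 − 24690120 + 2079000 = 48821520.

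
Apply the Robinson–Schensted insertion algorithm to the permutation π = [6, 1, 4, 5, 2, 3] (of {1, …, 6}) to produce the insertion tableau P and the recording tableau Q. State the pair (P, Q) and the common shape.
P = [1, 2, 3] / [4, 5] / [6];  Q = [1, 3, 4] / [2, 6] / [5];  common shape = (3, 2, 1)

Row-insert the values π_1, π_2, … into P one at a time, bumping the leftmost entry strictly greater than the inserted value down to the next row. The recording tableau Q records, in position (i, j), the step at which that cell was added to P.
  Insert 6 (step 1): P = [6];  Q = [1]
  Insert 1 (step 2): P = [1] / [6];  Q = [1] / [2]
  Insert 4 (step 3): P = [1, 4] / [6];  Q = [1, 3] / [2]
  Insert 5 (step 4): P = [1, 4, 5] / [6];  Q = [1, 3, 4] / [2]
  Insert 2 (step 5): P = [1, 2, 5] / [4] / [6];  Q = [1, 3, 4] / [2] / [5]
  Insert 3 (step 6): P = [1, 2, 3] / [4, 5] / [6];  Q = [1, 3, 4] / [2, 6] / [5]
Final shape: (3, 2, 1).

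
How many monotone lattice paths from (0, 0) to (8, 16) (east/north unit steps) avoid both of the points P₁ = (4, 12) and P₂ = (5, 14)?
Number of paths = 546391

Inclusion–exclusion. Total paths: C(24, 8) = 735471. Through P₁: C(16, 4)·C(8, 4) = 127400. Through P₂: C(19, 5)·C(5, 3) = 116280. Since P₁ is strictly southwest of P₂, a monotone path through both must visit P₁ then P₂; paths through both = C(16, 4)·C(3, 1)·C(5, 3) = 54600. Avoid both = 735471 − 127400 − 116280 + 54600 = 546391.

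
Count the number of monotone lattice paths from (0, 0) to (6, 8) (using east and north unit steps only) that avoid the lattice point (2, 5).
Number of paths = 2268

Total paths from (0, 0) to (6, 8): C(14, 6) = 3003. Paths through (2, 5): (paths (0, 0) → (2, 5)) × (paths (2, 5) → (6, 8)) = C(7, 2) · C(7, 4) = 21 · 35 = 735. Avoidance count = 3003 − 735 = 2268.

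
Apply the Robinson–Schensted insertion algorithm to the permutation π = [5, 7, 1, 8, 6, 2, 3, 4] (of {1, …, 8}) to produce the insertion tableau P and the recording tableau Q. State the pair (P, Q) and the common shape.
P = [1, 2, 3, 4] / [5, 6, 8] / [7];  Q = [1, 2, 4, 8] / [3, 5, 7] / [6];  common shape = (4, 3, 1)

Row-insert the values π_1, π_2, … into P one at a time, bumping the leftmost entry strictly greater than the inserted value down to the next row. The recording tableau Q records, in position (i, j), the step at which that cell was added to P.
  Insert 5 (step 1): P = [5];  Q = [1]
  Insert 7 (step 2): P = [5, 7];  Q = [1, 2]
  Insert 1 (step 3): P = [1, 7] / [5];  Q = [1, 2] / [3]
  Insert 8 (step 4): P = [1, 7, 8] / [5];  Q = [1, 2, 4] / [3]
  Insert 6 (step 5): P = [1, 6, 8] / [5, 7];  Q = [1, 2, 4] / [3, 5]
  Insert 2 (step 6): P = [1, 2, 8] / [5, 6] / [7];  Q = [1, 2, 4] / [3, 5] / [6]
  Insert 3 (step 7): P = [1, 2, 3] / [5, 6, 8] / [7];  Q = [1, 2, 4] / [3, 5, 7] / [6]
  Insert 4 (step 8): P = [1, 2, 3, 4] / [5, 6, 8] / [7];  Q = [1, 2, 4, 8] / [3, 5, 7] / [6]
Final shape: (4, 3, 1).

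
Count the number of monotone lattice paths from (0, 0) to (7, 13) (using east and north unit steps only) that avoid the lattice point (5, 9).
Number of paths = 47490

Total paths from (0, 0) to (7, 13): C(20, 7) = 77520. Paths through (5, 9): (paths (0, 0) → (5, 9)) × (paths (5, 9) → (7, 13)) = C(14, 5) · C(6, 2) = 2002 · 15 = 30030. Avoidance count = 77520 − 30030 = 47490.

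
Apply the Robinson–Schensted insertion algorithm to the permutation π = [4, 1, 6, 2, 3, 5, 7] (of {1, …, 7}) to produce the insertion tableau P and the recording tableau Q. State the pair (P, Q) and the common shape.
P = [1, 2, 3, 5, 7] / [4, 6];  Q = [1, 3, 5, 6, 7] / [2, 4];  common shape = (5, 2)

Row-insert the values π_1, π_2, … into P one at a time, bumping the leftmost entry strictly greater than the inserted value down to the next row. The recording tableau Q records, in position (i, j), the step at which that cell was added to P.
  Insert 4 (step 1): P = [4];  Q = [1]
  Insert 1 (step 2): P = [1] / [4];  Q = [1] / [2]
  Insert 6 (step 3): P = [1, 6] / [4];  Q = [1, 3] / [2]
  Insert 2 (step 4): P = [1, 2] / [4, 6];  Q = [1, 3] / [2, 4]
  Insert 3 (step 5): P = [1, 2, 3] / [4, 6];  Q = [1, 3, 5] / [2, 4]
  Insert 5 (step 6): P = [1, 2, 3, 5] / [4, 6];  Q = [1, 3, 5, 6] / [2, 4]
  Insert 7 (step 7): P = [1, 2, 3, 5, 7] / [4, 6];  Q = [1, 3, 5, 6, 7] / [2, 4]
Final shape: (5, 2).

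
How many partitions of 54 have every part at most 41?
p(54, parts ≤ 41) = 385883

Use the recurrence p(n, m) = p(n, m−1) + p(n−m, m): either the largest part is < m (count p(n, m−1)) or the largest part is exactly m (remove one copy of m, count p(n−m, m)). With p(0, ·) = 1 this gives p(54, parts ≤ 41) = 385883. (By conjugating Young diagrams, this also counts partitions of 54 into at most 41 parts.)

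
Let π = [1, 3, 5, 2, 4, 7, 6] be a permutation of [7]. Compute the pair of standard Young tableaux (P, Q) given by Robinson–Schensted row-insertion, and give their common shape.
P = [1, 2, 4, 6] / [3, 5, 7];  Q = [1, 2, 3, 6] / [4, 5, 7];  common shape = (4, 3)

Row-insert the values π_1, π_2, … into P one at a time, bumping the leftmost entry strictly greater than the inserted value down to the next row. The recording tableau Q records, in position (i, j), the step at which that cell was added to P.
  Insert 1 (step 1): P = [1];  Q = [1]
  Insert 3 (step 2): P = [1, 3];  Q = [1, 2]
  Insert 5 (step 3): P = [1, 3, 5];  Q = [1, 2, 3]
  Insert 2 (step 4): P = [1, 2, 5] / [3];  Q = [1, 2, 3] / [4]
  Insert 4 (step 5): P = [1, 2, 4] / [3, 5];  Q = [1, 2, 3] / [4, 5]
  Insert 7 (step 6): P = [1, 2, 4, 7] / [3, 5];  Q = [1, 2, 3, 6] / [4, 5]
  Insert 6 (step 7): P = [1, 2, 4, 6] / [3, 5, 7];  Q = [1, 2, 3, 6] / [4, 5, 7]
Final shape: (4, 3).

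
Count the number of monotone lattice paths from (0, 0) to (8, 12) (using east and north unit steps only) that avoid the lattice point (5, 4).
Number of paths = 105180

Total paths from (0, 0) to (8, 12): C(20, 8) = 125970. Paths through (5, 4): (paths (0, 0) → (5, 4)) × (paths (5, 4) → (8, 12)) = C(9, 5) · C(11, 3) = 126 · 165 = 20790. Avoidance count = 125970 − 20790 = 105180.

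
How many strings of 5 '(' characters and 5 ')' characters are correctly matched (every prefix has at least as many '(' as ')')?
C_5 = 42

These balanced parentheses are counted by the Catalan number C_n = (1/(n + 1)) · C(2n, n). For n = 5: C_5 = (1/6) · C(10, 5) = 252/6 = 42.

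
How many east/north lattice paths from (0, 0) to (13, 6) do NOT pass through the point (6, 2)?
Number of paths = 17892

Total paths from (0, 0) to (13, 6): C(19, 13) = 27132. Paths through (6, 2): (paths (0, 0) → (6, 2)) × (paths (6, 2) → (13, 6)) = C(8, 6) · C(11, 7) = 28 · 330 = 9240. Avoidance count = 27132 − 9240 = 17892.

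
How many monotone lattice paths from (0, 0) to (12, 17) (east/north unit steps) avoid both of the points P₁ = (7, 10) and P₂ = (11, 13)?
Number of paths = 27415799

Inclusion–exclusion. Total paths: C(29, 12) = 51895935. Through P₁: C(17, 7)·C(12, 5) = 15402816. Through P₂: C(24, 11)·C(5, 1) = 12480720. Since P₁ is strictly southwest of P₂, a monotone path through both must visit P₁ then P₂; paths through both = C(17, 7)·C(7, 4)·C(5, 1) = 3403400. Avoid both = 51895935 − 15402816 − 12480720 + 3403400 = 27415799.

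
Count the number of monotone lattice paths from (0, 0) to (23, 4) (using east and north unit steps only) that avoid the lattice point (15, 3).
Number of paths = 10206

Total paths from (0, 0) to (23, 4): C(27, 23) = 17550. Paths through (15, 3): (paths (0, 0) → (15, 3)) × (paths (15, 3) → (23, 4)) = C(18, 15) · C(9, 8) = 816 · 9 = 7344. Avoidance count = 17550 − 7344 = 10206.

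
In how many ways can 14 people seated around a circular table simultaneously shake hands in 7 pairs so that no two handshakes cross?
C_7 = 429

These noncrossing handshakes are counted by the Catalan number C_n = (1/(n + 1)) · C(2n, n). For n = 7: C_7 = (1/8) · C(14, 7) = 3432/8 = 429.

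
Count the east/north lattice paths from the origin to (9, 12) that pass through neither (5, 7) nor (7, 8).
Number of paths = 133253

Inclusion–exclusion. Total paths: C(21, 9) = 293930. Through P₁: C(12, 5)·C(9, 4) = 99792. Through P₂: C(15, 7)·C(6, 2) = 96525. Since P₁ is strictly southwest of P₂, a monotone path through both must visit P₁ then P₂; paths through both = C(12, 5)·C(3, 2)·C(6, 2) = 35640. Avoid both = 293930 − 99792 − 96525 + 35640 = 133253.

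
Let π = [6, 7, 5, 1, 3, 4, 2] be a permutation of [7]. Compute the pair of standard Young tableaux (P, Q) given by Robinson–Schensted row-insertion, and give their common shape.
P = [1, 2, 4] / [3, 7] / [5] / [6];  Q = [1, 2, 6] / [3, 5] / [4] / [7];  common shape = (3, 2, 1, 1)

Row-insert the values π_1, π_2, … into P one at a time, bumping the leftmost entry strictly greater than the inserted value down to the next row. The recording tableau Q records, in position (i, j), the step at which that cell was added to P.
  Insert 6 (step 1): P = [6];  Q = [1]
  Insert 7 (step 2): P = [6, 7];  Q = [1, 2]
  Insert 5 (step 3): P = [5, 7] / [6];  Q = [1, 2] / [3]
  Insert 1 (step 4): P = [1, 7] / [5] / [6];  Q = [1, 2] / [3] / [4]
  Insert 3 (step 5): P = [1, 3] / [5, 7] / [6];  Q = [1, 2] / [3, 5] / [4]
  Insert 4 (step 6): P = [1, 3, 4] / [5, 7] / [6];  Q = [1, 2, 6] / [3, 5] / [4]
  Insert 2 (step 7): P = [1, 2, 4] / [3, 7] / [5] / [6];  Q = [1, 2, 6] / [3, 5] / [4] / [7]
Final shape: (3, 2, 1, 1).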